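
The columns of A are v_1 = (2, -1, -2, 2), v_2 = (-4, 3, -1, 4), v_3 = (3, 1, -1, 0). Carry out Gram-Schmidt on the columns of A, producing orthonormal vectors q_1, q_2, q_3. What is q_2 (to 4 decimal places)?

q_2 = (-0.5940, 0.4515, -0.1782, 0.6415)

q_1 = v_1/‖v_1‖ = (2, -1, -2, 2)/3.6056 = (0.5547, -0.2774, -0.5547, 0.5547).
r_{12} = q_1·v_2 = -0.2774.
u_2 = v_2 + 0.2774·q_1 = (-3.8462, 2.9231, -1.1538, 4.1538).
‖u_2‖ = 6.4748, so q_2 = (-0.5940, 0.4515, -0.1782, 0.6415).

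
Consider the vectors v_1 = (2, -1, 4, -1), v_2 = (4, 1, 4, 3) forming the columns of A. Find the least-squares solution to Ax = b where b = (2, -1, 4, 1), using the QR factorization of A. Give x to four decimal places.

v_1 = (2, -1, 4, -1); ‖v_1‖ = 4.6904, so q_1 = (0.4264, -0.2132, 0.8528, -0.2132).
q_1·v_2 = 0.4264·4 + (-0.2132)·1 + 0.8528·4 + (-0.2132)·3 = 4.2640.
u_2 = v_2 − 4.2640·q_1 = (2.1818, 1.9091, 0.3636, 3.9091).
‖u_2‖ = 4.8804, so q_2 = (0.4471, 0.3912, 0.0745, 0.8010).
Qᵀb = (4.2640, 1.6020).
Back-substitute: x_2 = 1.6020/4.8804 = 0.3282.
x_1 = (4.2640 − 4.2640·0.3282)/4.6904 = 0.6107.

x = (0.6107, 0.3282)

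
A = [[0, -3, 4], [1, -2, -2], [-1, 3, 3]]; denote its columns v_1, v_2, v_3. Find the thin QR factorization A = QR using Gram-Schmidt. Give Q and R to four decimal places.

Q = [[0.0000, -0.9733, 0.2294], [0.7071, 0.1622, 0.6882], [-0.7071, 0.1622, 0.6882]], R = [[1.4142, -3.5355, -3.5355], [0.0000, 3.0822, -3.7311], [0.0000, 0.0000, 1.6059]]

q_1 = v_1/‖v_1‖ = (0, 1, -1)/1.4142 = (0.0000, 0.7071, -0.7071).
r_{12} = q_1·v_2 = -3.5355.
u_2 = v_2 + 3.5355·q_1 = (-3.0000, 0.5000, 0.5000).
‖u_2‖ = 3.0822, so q_2 = (-0.9733, 0.1622, 0.1622).
r_{13} = q_1·v_3 = -3.5355; r_{23} = q_2·v_3 = -3.7311.
u_3 = v_3 + 3.5355·q_1 + 3.7311·q_2 = (0.3684, 1.1053, 1.1053).
‖u_3‖ = 1.6059, so q_3 = (0.2294, 0.6882, 0.6882).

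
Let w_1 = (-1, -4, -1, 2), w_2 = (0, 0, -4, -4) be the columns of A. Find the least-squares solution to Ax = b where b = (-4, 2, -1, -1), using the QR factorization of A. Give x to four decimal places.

x = (-0.1860, 0.2267)

e_1 = w_1/‖w_1‖ = (-1, -4, -1, 2)/4.6904 = (-0.2132, -0.8528, -0.2132, 0.4264).
r_{12} = e_1·w_2 = -0.8528.
u_2 = w_2 + 0.8528·e_1 = (-0.1818, -0.7273, -4.1818, -3.6364).
‖u_2‖ = 5.5922, so e_2 = (-0.0325, -0.1301, -0.7478, -0.6503).
Qᵀb = (-1.0660, 1.2680).
Back-substitute: x_2 = 1.2680/5.5922 = 0.2267.
x_1 = (-1.0660 + 0.8528·0.2267)/4.6904 = -0.1860.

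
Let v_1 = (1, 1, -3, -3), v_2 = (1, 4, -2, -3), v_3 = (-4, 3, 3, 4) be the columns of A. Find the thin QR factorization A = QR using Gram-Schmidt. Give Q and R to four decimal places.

Q = [[0.2236, 0.0000, -0.8589], [0.2236, 0.9487, 0.1481], [-0.6708, 0.3162, -0.4443], [-0.6708, 0.0000, 0.2073]], R = [[4.4721, 4.4721, -4.9193], [0.0000, 3.1623, 3.7947], [0.0000, 0.0000, 3.3764]]

v_1 = (1, 1, -3, -3); ‖v_1‖ = 4.4721, so e_1 = (0.2236, 0.2236, -0.6708, -0.6708).
e_1·v_2 = 0.2236·1 + 0.2236·4 + (-0.6708)·(-2) + (-0.6708)·(-3) = 4.4721.
u_2 = v_2 − 4.4721·e_1 = (0.0000, 3.0000, 1.0000, 0.0000).
‖u_2‖ = 3.1623, so e_2 = (0.0000, 0.9487, 0.3162, 0.0000).
e_1·v_3 = 0.2236·(-4) + 0.2236·3 + (-0.6708)·3 + (-0.6708)·4 = -4.9193; e_2·v_3 = 0.0000·(-4) + 0.9487·3 + 0.3162·3 + 0.0000·4 = 3.7947.
u_3 = v_3 + 4.9193·e_1 − 3.7947·e_2 = (-2.9000, 0.5000, -1.5000, 0.7000).
‖u_3‖ = 3.3764, so e_3 = (-0.8589, 0.1481, -0.4443, 0.2073).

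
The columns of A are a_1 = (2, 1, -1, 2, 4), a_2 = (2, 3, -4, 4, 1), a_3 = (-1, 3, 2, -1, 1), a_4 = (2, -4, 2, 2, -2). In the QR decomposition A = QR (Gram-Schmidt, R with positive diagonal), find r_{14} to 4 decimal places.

r_{14} = -1.1767

e_1 = a_1/‖a_1‖ = (2, 1, -1, 2, 4)/5.0990 = (0.3922, 0.1961, -0.1961, 0.3922, 0.7845).
r_{14} = e_1·a_4 = -1.1767.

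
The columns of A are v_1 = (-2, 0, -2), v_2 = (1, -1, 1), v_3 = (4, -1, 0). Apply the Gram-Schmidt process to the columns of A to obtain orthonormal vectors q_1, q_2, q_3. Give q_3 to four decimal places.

q_3 = (0.7071, 0.0000, -0.7071)

v_1 = (-2, 0, -2); ‖v_1‖ = 2.8284, so q_1 = (-0.7071, 0.0000, -0.7071).
q_1·v_2 = (-0.7071)·1 + 0.0000·(-1) + (-0.7071)·1 = -1.4142.
u_2 = v_2 + 1.4142·q_1 = (0.0000, -1.0000, 0.0000).
‖u_2‖ = 1.0000, so q_2 = (0.0000, -1.0000, 0.0000).
q_1·v_3 = (-0.7071)·4 + 0.0000·(-1) + (-0.7071)·0 = -2.8284; q_2·v_3 = 0.0000·4 + (-1.0000)·(-1) + 0.0000·0 = 1.0000.
u_3 = v_3 + 2.8284·q_1 − 1.0000·q_2 = (2.0000, 0.0000, -2.0000).
‖u_3‖ = 2.8284, so q_3 = (0.7071, 0.0000, -0.7071).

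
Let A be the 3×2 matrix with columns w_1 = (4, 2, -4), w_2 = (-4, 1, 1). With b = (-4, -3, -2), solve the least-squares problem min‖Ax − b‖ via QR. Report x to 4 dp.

x = (-0.1667, 0.4444)

q_1 = w_1/‖w_1‖ = (4, 2, -4)/6.0000 = (0.6667, 0.3333, -0.6667).
r_{12} = q_1·w_2 = -3.0000.
u_2 = w_2 + 3.0000·q_1 = (-2.0000, 2.0000, -1.0000).
‖u_2‖ = 3.0000, so q_2 = (-0.6667, 0.6667, -0.3333).
Qᵀb = (-2.3333, 1.3333).
Back-substitute: x_2 = 1.3333/3.0000 = 0.4444.
x_1 = (-2.3333 + 3.0000·0.4444)/6.0000 = -0.1667.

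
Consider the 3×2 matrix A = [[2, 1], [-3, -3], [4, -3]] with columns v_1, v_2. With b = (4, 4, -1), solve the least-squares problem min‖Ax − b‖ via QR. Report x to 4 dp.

x = (-0.2855, -0.2782)

v_1 = (2, -3, 4); ‖v_1‖ = 5.3852, so e_1 = (0.3714, -0.5571, 0.7428).
e_1·v_2 = 0.3714·1 + (-0.5571)·(-3) + 0.7428·(-3) = -0.1857.
u_2 = v_2 + 0.1857·e_1 = (1.0690, -3.1034, -2.8621).
‖u_2‖ = 4.3549, so e_2 = (0.2455, -0.7126, -0.6572).
Qᵀb = (-1.4856, -1.2115).
Back-substitute: x_2 = -1.2115/4.3549 = -0.2782.
x_1 = (-1.4856 + 0.1857·(-0.2782))/5.3852 = -0.2855.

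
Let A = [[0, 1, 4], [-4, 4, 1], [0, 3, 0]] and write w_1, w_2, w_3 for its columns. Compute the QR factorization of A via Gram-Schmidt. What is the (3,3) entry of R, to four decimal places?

w_1 = (0, -4, 0); ‖w_1‖ = 4.0000, so e_1 = (0.0000, -1.0000, 0.0000).
e_1·w_2 = 0.0000·1 + (-1.0000)·4 + 0.0000·3 = -4.0000.
u_2 = w_2 + 4.0000·e_1 = (1.0000, 0.0000, 3.0000).
‖u_2‖ = 3.1623, so e_2 = (0.3162, 0.0000, 0.9487).
e_1·w_3 = 0.0000·4 + (-1.0000)·1 + 0.0000·0 = -1.0000; e_2·w_3 = 0.3162·4 + 0.0000·1 + 0.9487·0 = 1.2649.
u_3 = w_3 + 1.0000·e_1 − 1.2649·e_2 = (3.6000, 0.0000, -1.2000).
r_{33} = ‖u_3‖ = 3.7947.

r_{33} = 3.7947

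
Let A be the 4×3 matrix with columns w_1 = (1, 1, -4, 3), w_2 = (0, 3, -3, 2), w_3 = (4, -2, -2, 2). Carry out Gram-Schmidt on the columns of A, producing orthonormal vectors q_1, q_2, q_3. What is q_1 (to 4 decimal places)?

q_1 = (0.1925, 0.1925, -0.7698, 0.5774)

q_1 = w_1/‖w_1‖ = (1, 1, -4, 3)/5.1962 = (0.1925, 0.1925, -0.7698, 0.5774).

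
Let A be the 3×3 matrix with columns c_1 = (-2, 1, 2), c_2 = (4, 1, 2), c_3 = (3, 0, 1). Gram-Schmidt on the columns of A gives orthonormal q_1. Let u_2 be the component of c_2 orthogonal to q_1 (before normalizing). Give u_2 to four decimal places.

q_1 = c_1/‖c_1‖ = (-2, 1, 2)/3.0000 = (-0.6667, 0.3333, 0.6667).
r_{12} = q_1·c_2 = -1.0000.
u_2 = c_2 + 1.0000·q_1 = (3.3333, 1.3333, 2.6667).

u_2 = (3.3333, 1.3333, 2.6667)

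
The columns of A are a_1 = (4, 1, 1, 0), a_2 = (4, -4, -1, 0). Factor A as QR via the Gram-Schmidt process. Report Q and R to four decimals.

Q = [[0.9428, 0.3035], [0.2357, -0.8995], [0.2357, -0.3143], [0.0000, 0.0000]], R = [[4.2426, 2.5927], [0.0000, 5.1262]]

q_1 = a_1/‖a_1‖ = (4, 1, 1, 0)/4.2426 = (0.9428, 0.2357, 0.2357, 0.0000).
r_{12} = q_1·a_2 = 2.5927.
u_2 = a_2 − 2.5927·q_1 = (1.5556, -4.6111, -1.6111, 0.0000).
‖u_2‖ = 5.1262, so q_2 = (0.3035, -0.8995, -0.3143, 0.0000).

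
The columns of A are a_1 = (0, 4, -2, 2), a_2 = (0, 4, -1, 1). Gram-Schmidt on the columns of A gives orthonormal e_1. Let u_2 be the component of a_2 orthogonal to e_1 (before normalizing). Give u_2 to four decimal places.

e_1 = a_1/‖a_1‖ = (0, 4, -2, 2)/4.8990 = (0.0000, 0.8165, -0.4082, 0.4082).
r_{12} = e_1·a_2 = 4.0825.
u_2 = a_2 − 4.0825·e_1 = (0.0000, 0.6667, 0.6667, -0.6667).

u_2 = (0.0000, 0.6667, 0.6667, -0.6667)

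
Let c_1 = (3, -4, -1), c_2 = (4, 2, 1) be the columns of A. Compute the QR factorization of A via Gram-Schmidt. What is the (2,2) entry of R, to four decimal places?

r_{22} = 4.5447

q_1 = c_1/‖c_1‖ = (3, -4, -1)/5.0990 = (0.5883, -0.7845, -0.1961).
r_{12} = q_1·c_2 = 0.5883.
u_2 = c_2 − 0.5883·q_1 = (3.6538, 2.4615, 1.1154).
r_{22} = ‖u_2‖ = 4.5447.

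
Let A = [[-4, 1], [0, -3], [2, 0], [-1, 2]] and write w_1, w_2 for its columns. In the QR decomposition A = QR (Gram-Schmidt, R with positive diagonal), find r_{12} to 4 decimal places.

w_1 = (-4, 0, 2, -1); ‖w_1‖ = 4.5826, so q_1 = (-0.8729, 0.0000, 0.4364, -0.2182).
r_{12} = q_1·w_2 = -1.3093.

r_{12} = -1.3093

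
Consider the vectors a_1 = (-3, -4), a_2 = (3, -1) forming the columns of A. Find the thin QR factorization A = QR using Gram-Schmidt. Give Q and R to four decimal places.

a_1 = (-3, -4); ‖a_1‖ = 5.0000, so q_1 = (-0.6000, -0.8000).
q_1·a_2 = (-0.6000)·3 + (-0.8000)·(-1) = -1.0000.
u_2 = a_2 + 1.0000·q_1 = (2.4000, -1.8000).
‖u_2‖ = 3.0000, so q_2 = (0.8000, -0.6000).

Q = [[-0.6000, 0.8000], [-0.8000, -0.6000]], R = [[5.0000, -1.0000], [0.0000, 3.0000]]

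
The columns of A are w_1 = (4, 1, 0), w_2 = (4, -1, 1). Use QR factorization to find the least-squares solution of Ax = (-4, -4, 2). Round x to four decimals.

x = (-2.5926, 1.6049)

q_1 = w_1/‖w_1‖ = (4, 1, 0)/4.1231 = (0.9701, 0.2425, 0.0000).
r_{12} = q_1·w_2 = 3.6380.
u_2 = w_2 − 3.6380·q_1 = (0.4706, -1.8824, 1.0000).
‖u_2‖ = 2.1828, so q_2 = (0.2156, -0.8623, 0.4581).
Qᵀb = (-4.8507, 3.5033).
Back-substitute: x_2 = 3.5033/2.1828 = 1.6049.
x_1 = (-4.8507 − 3.6380·1.6049)/4.1231 = -2.5926.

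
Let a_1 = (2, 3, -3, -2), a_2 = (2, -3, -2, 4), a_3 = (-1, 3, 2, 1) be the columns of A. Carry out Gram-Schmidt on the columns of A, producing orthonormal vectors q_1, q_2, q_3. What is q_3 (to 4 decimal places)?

a_1 = (2, 3, -3, -2); ‖a_1‖ = 5.0990, so q_1 = (0.3922, 0.5883, -0.5883, -0.3922).
q_1·a_2 = 0.3922·2 + 0.5883·(-3) + (-0.5883)·(-2) + (-0.3922)·4 = -1.3728.
u_2 = a_2 + 1.3728·q_1 = (2.5385, -2.1923, -2.8077, 3.4615).
‖u_2‖ = 5.5781, so q_2 = (0.4551, -0.3930, -0.5033, 0.6206).
q_1·a_3 = 0.3922·(-1) + 0.5883·3 + (-0.5883)·2 + (-0.3922)·1 = -0.1961; q_2·a_3 = 0.4551·(-1) + (-0.3930)·3 + (-0.5033)·2 + 0.6206·1 = -2.0203.
u_3 = a_3 + 0.1961·q_1 + 2.0203·q_2 = (-0.0037, 2.3214, 0.8677, 2.1768).
‖u_3‖ = 3.2985, so q_3 = (-0.0011, 0.7038, 0.2631, 0.6599).

q_3 = (-0.0011, 0.7038, 0.2631, 0.6599)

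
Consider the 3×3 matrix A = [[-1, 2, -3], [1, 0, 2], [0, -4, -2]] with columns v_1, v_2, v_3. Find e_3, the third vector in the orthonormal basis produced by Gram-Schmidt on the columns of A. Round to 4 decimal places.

e_3 = (-0.6667, -0.6667, -0.3333)

e_1 = v_1/‖v_1‖ = (-1, 1, 0)/1.4142 = (-0.7071, 0.7071, 0.0000).
r_{12} = e_1·v_2 = -1.4142.
u_2 = v_2 + 1.4142·e_1 = (1.0000, 1.0000, -4.0000).
‖u_2‖ = 4.2426, so e_2 = (0.2357, 0.2357, -0.9428).
r_{13} = e_1·v_3 = 3.5355; r_{23} = e_2·v_3 = 1.6499.
u_3 = v_3 − 3.5355·e_1 − 1.6499·e_2 = (-0.8889, -0.8889, -0.4444).
‖u_3‖ = 1.3333, so e_3 = (-0.6667, -0.6667, -0.3333).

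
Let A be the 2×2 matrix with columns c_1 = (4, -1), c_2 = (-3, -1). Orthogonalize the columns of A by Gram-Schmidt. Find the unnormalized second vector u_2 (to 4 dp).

u_2 = (-0.4118, -1.6471)

q_1 = c_1/‖c_1‖ = (4, -1)/4.1231 = (0.9701, -0.2425).
r_{12} = q_1·c_2 = -2.6679.
u_2 = c_2 + 2.6679·q_1 = (-0.4118, -1.6471).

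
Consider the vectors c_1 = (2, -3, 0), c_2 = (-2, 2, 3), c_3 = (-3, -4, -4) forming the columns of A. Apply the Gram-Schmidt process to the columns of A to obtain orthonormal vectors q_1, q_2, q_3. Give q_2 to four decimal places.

q_2 = (-0.1513, -0.1009, 0.9833)

c_1 = (2, -3, 0); ‖c_1‖ = 3.6056, so q_1 = (0.5547, -0.8321, 0.0000).
q_1·c_2 = 0.5547·(-2) + (-0.8321)·2 + 0.0000·3 = -2.7735.
u_2 = c_2 + 2.7735·q_1 = (-0.4615, -0.3077, 3.0000).
‖u_2‖ = 3.0509, so q_2 = (-0.1513, -0.1009, 0.9833).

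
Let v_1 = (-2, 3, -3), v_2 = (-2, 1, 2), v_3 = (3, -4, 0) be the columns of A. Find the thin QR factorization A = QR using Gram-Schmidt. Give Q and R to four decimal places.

v_1 = (-2, 3, -3); ‖v_1‖ = 4.6904, so q_1 = (-0.4264, 0.6396, -0.6396).
q_1·v_2 = (-0.4264)·(-2) + 0.6396·1 + (-0.6396)·2 = 0.2132.
u_2 = v_2 − 0.2132·q_1 = (-1.9091, 0.8636, 2.1364).
‖u_2‖ = 2.9924, so q_2 = (-0.6380, 0.2886, 0.7139).
q_1·v_3 = (-0.4264)·3 + 0.6396·(-4) + (-0.6396)·0 = -3.8376; q_2·v_3 = (-0.6380)·3 + 0.2886·(-4) + 0.7139·0 = -3.0684.
u_3 = v_3 + 3.8376·q_1 + 3.0684·q_2 = (-0.5939, -0.6599, -0.2640).
‖u_3‖ = 0.9262, so q_3 = (-0.6412, -0.7125, -0.2850).

Q = [[-0.4264, -0.6380, -0.6412], [0.6396, 0.2886, -0.7125], [-0.6396, 0.7139, -0.2850]], R = [[4.6904, 0.2132, -3.8376], [0.0000, 2.9924, -3.0684], [0.0000, 0.0000, 0.9262]]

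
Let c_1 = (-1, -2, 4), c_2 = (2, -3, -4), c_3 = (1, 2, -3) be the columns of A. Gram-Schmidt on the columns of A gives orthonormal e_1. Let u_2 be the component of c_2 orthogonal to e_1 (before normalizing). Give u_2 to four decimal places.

e_1 = c_1/‖c_1‖ = (-1, -2, 4)/4.5826 = (-0.2182, -0.4364, 0.8729).
r_{12} = e_1·c_2 = -2.6186.
u_2 = c_2 + 2.6186·e_1 = (1.4286, -4.1429, -1.7143).

u_2 = (1.4286, -4.1429, -1.7143)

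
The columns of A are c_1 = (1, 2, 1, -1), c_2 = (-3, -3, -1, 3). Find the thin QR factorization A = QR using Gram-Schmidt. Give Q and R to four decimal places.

Q = [[0.3780, -0.5819], [0.7559, 0.3637], [0.3780, 0.4364], [-0.3780, 0.5819]], R = [[2.6458, -4.9135], [0.0000, 1.9640]]

c_1 = (1, 2, 1, -1); ‖c_1‖ = 2.6458, so e_1 = (0.3780, 0.7559, 0.3780, -0.3780).
e_1·c_2 = 0.3780·(-3) + 0.7559·(-3) + 0.3780·(-1) + (-0.3780)·3 = -4.9135.
u_2 = c_2 + 4.9135·e_1 = (-1.1429, 0.7143, 0.8571, 1.1429).
‖u_2‖ = 1.9640, so e_2 = (-0.5819, 0.3637, 0.4364, 0.5819).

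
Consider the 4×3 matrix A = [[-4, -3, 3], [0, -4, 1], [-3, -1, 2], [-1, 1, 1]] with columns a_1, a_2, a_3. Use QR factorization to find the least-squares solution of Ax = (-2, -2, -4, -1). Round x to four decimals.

x = (-0.2462, 0.0154, -1.4308)

a_1 = (-4, 0, -3, -1); ‖a_1‖ = 5.0990, so e_1 = (-0.7845, 0.0000, -0.5883, -0.1961).
e_1·a_2 = (-0.7845)·(-3) + 0.0000·(-4) + (-0.5883)·(-1) + (-0.1961)·1 = 2.7456.
u_2 = a_2 − 2.7456·e_1 = (-0.8462, -4.0000, 0.6154, 1.5385).
‖u_2‖ = 4.4115, so e_2 = (-0.1918, -0.9067, 0.1395, 0.3487).
e_1·a_3 = (-0.7845)·3 + 0.0000·1 + (-0.5883)·2 + (-0.1961)·1 = -3.7262; e_2·a_3 = (-0.1918)·3 + (-0.9067)·1 + 0.1395·2 + 0.3487·1 = -0.8544.
u_3 = a_3 + 3.7262·e_1 + 0.8544·e_2 = (-0.0870, 0.2253, -0.0731, 0.5672).
‖u_3‖ = 0.6208, so e_3 = (-0.1401, 0.3629, -0.1178, 0.9137).
Qᵀb = (4.1184, 1.2903, -0.8882).
Back-substitute: x_3 = -0.8882/0.6208 = -1.4308.
x_2 = (1.2903 + 0.8544·(-1.4308))/4.4115 = 0.0154.
x_1 = (4.1184 − 2.7456·0.0154 + 3.7262·(-1.4308))/5.0990 = -0.2462.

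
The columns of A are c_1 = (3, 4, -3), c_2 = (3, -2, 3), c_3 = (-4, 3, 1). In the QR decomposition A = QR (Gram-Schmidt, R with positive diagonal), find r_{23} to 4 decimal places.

r_{23} = -3.5017

e_1 = c_1/‖c_1‖ = (3, 4, -3)/5.8310 = (0.5145, 0.6860, -0.5145).
r_{12} = e_1·c_2 = -1.3720.
u_2 = c_2 + 1.3720·e_1 = (3.7059, -1.0588, 2.2941).
‖u_2‖ = 4.4853, so e_2 = (0.8262, -0.2361, 0.5115).
r_{23} = e_2·c_3 = -3.5017.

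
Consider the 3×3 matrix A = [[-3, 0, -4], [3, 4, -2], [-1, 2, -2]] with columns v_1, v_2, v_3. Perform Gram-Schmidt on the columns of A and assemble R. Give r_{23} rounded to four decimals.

v_1 = (-3, 3, -1); ‖v_1‖ = 4.3589, so e_1 = (-0.6882, 0.6882, -0.2294).
e_1·v_2 = (-0.6882)·0 + 0.6882·4 + (-0.2294)·2 = 2.2942.
u_2 = v_2 − 2.2942·e_1 = (1.5789, 2.4211, 2.5263).
‖u_2‖ = 3.8389, so e_2 = (0.4113, 0.6307, 0.6581).
r_{23} = e_2·v_3 = -4.2227.

r_{23} = -4.2227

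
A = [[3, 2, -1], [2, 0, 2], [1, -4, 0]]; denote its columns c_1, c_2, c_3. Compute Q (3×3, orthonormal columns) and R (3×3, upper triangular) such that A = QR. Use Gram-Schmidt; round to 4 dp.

q_1 = c_1/‖c_1‖ = (3, 2, 1)/3.7417 = (0.8018, 0.5345, 0.2673).
r_{12} = q_1·c_2 = 0.5345.
u_2 = c_2 − 0.5345·q_1 = (1.5714, -0.2857, -4.1429).
‖u_2‖ = 4.4401, so q_2 = (0.3539, -0.0643, -0.9331).
r_{13} = q_1·c_3 = 0.2673; r_{23} = q_2·c_3 = -0.4826.
u_3 = c_3 − 0.2673·q_1 + 0.4826·q_2 = (-1.0435, 1.8261, -0.5217).
‖u_3‖ = 2.1669, so q_3 = (-0.4815, 0.8427, -0.2408).

Q = [[0.8018, 0.3539, -0.4815], [0.5345, -0.0643, 0.8427], [0.2673, -0.9331, -0.2408]], R = [[3.7417, 0.5345, 0.2673], [0.0000, 4.4401, -0.4826], [0.0000, 0.0000, 2.1669]]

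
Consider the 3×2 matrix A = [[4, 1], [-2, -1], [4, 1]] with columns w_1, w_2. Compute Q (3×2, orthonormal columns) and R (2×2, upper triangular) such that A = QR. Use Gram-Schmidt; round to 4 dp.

w_1 = (4, -2, 4); ‖w_1‖ = 6.0000, so q_1 = (0.6667, -0.3333, 0.6667).
q_1·w_2 = 0.6667·1 + (-0.3333)·(-1) + 0.6667·1 = 1.6667.
u_2 = w_2 − 1.6667·q_1 = (-0.1111, -0.4444, -0.1111).
‖u_2‖ = 0.4714, so q_2 = (-0.2357, -0.9428, -0.2357).

Q = [[0.6667, -0.2357], [-0.3333, -0.9428], [0.6667, -0.2357]], R = [[6.0000, 1.6667], [0.0000, 0.4714]]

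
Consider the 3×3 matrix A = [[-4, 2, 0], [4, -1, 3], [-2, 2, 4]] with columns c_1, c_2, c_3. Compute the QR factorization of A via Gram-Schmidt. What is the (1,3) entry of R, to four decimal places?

c_1 = (-4, 4, -2); ‖c_1‖ = 6.0000, so e_1 = (-0.6667, 0.6667, -0.3333).
r_{13} = e_1·c_3 = 0.6667.

r_{13} = 0.6667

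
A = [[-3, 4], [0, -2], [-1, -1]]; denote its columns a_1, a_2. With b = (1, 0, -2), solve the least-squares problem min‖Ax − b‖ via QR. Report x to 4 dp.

a_1 = (-3, 0, -1); ‖a_1‖ = 3.1623, so q_1 = (-0.9487, 0.0000, -0.3162).
q_1·a_2 = (-0.9487)·4 + 0.0000·(-2) + (-0.3162)·(-1) = -3.4785.
u_2 = a_2 + 3.4785·q_1 = (0.7000, -2.0000, -2.1000).
‖u_2‖ = 2.9833, so q_2 = (0.2346, -0.6704, -0.7039).
Qᵀb = (-0.3162, 1.6425).
Back-substitute: x_2 = 1.6425/2.9833 = 0.5506.
x_1 = (-0.3162 + 3.4785·0.5506)/3.1623 = 0.5056.

x = (0.5056, 0.5506)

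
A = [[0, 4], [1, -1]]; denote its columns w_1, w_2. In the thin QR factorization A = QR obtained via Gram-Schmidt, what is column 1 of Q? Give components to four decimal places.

q_1 = (0.0000, 1.0000)

w_1 = (0, 1); ‖w_1‖ = 1.0000, so q_1 = (0.0000, 1.0000).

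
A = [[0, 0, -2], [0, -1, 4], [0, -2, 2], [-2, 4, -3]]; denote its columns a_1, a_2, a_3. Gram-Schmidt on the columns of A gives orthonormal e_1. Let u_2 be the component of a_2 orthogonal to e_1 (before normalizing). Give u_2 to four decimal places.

u_2 = (0.0000, -1.0000, -2.0000, 0.0000)

e_1 = a_1/‖a_1‖ = (0, 0, 0, -2)/2.0000 = (0.0000, 0.0000, 0.0000, -1.0000).
r_{12} = e_1·a_2 = -4.0000.
u_2 = a_2 + 4.0000·e_1 = (0.0000, -1.0000, -2.0000, 0.0000).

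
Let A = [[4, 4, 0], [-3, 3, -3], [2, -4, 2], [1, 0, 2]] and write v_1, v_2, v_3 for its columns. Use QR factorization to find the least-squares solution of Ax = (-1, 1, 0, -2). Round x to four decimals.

x = (0.2144, -0.4584, -1.0593)

q_1 = v_1/‖v_1‖ = (4, -3, 2, 1)/5.4772 = (0.7303, -0.5477, 0.3651, 0.1826).
r_{12} = q_1·v_2 = -0.1826.
u_2 = v_2 + 0.1826·q_1 = (4.1333, 2.9000, -3.9333, 0.0333).
‖u_2‖ = 6.4005, so q_2 = (0.6458, 0.4531, -0.6145, 0.0052).
r_{13} = q_1·v_3 = 2.7386; r_{23} = q_2·v_3 = -2.5779.
u_3 = v_3 − 2.7386·q_1 + 2.5779·q_2 = (-0.3352, -0.3320, -0.5842, 1.5134).
‖u_3‖ = 1.6895, so q_3 = (-0.1984, -0.1965, -0.3458, 0.8958).
Qᵀb = (-1.6432, -0.2031, -1.7897).
Back-substitute: x_3 = -1.7897/1.6895 = -1.0593.
x_2 = (-0.2031 + 2.5779·(-1.0593))/6.4005 = -0.4584.
x_1 = (-1.6432 + 0.1826·(-0.4584) − 2.7386·(-1.0593))/5.4772 = 0.2144.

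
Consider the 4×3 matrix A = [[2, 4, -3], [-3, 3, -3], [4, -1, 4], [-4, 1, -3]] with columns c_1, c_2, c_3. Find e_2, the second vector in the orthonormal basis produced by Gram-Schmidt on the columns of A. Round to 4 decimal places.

e_1 = c_1/‖c_1‖ = (2, -3, 4, -4)/6.7082 = (0.2981, -0.4472, 0.5963, -0.5963).
r_{12} = e_1·c_2 = -1.3416.
u_2 = c_2 + 1.3416·e_1 = (4.4000, 2.4000, -0.2000, 0.2000).
‖u_2‖ = 5.0200, so e_2 = (0.8765, 0.4781, -0.0398, 0.0398).

e_2 = (0.8765, 0.4781, -0.0398, 0.0398)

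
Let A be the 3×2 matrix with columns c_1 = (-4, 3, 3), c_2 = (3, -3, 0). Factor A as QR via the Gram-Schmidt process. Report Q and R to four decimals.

Q = [[-0.6860, 0.2361], [0.5145, -0.5115], [0.5145, 0.8262]], R = [[5.8310, -3.6015], [0.0000, 2.2426]]

c_1 = (-4, 3, 3); ‖c_1‖ = 5.8310, so q_1 = (-0.6860, 0.5145, 0.5145).
q_1·c_2 = (-0.6860)·3 + 0.5145·(-3) + 0.5145·0 = -3.6015.
u_2 = c_2 + 3.6015·q_1 = (0.5294, -1.1471, 1.8529).
‖u_2‖ = 2.2426, so q_2 = (0.2361, -0.5115, 0.8262).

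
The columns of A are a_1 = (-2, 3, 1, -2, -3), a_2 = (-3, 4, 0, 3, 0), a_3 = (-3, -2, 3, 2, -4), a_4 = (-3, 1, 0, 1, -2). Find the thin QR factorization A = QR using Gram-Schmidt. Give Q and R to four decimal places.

e_1 = a_1/‖a_1‖ = (-2, 3, 1, -2, -3)/5.1962 = (-0.3849, 0.5774, 0.1925, -0.3849, -0.5774).
r_{12} = e_1·a_2 = 2.3094.
u_2 = a_2 − 2.3094·e_1 = (-2.1111, 2.6667, -0.4444, 3.8889, 1.3333).
‖u_2‖ = 5.3541, so e_2 = (-0.3943, 0.4981, -0.0830, 0.7263, 0.2490).
r_{13} = e_1·a_3 = 2.1170; r_{23} = e_2·a_3 = 0.3943.
u_3 = a_3 − 2.1170·e_1 − 0.3943·e_2 = (-2.0297, -3.4186, 2.6253, 2.5284, -2.8760).
‖u_3‖ = 6.1125, so e_3 = (-0.3321, -0.5593, 0.4295, 0.4136, -0.4705).
r_{14} = e_1·a_4 = 2.5019; r_{24} = e_2·a_4 = 1.9092; r_{34} = e_3·a_4 = 1.7915.
u_4 = a_4 − 2.5019·e_1 − 1.9092·e_2 − 1.7915·e_3 = (-0.6893, -0.3934, -1.0925, -0.1648, -0.1881).
‖u_4‖ = 1.3733, so e_4 = (-0.5020, -0.2864, -0.7955, -0.1200, -0.1370).

Q = [[-0.3849, -0.3943, -0.3321, -0.5020], [0.5774, 0.4981, -0.5593, -0.2864], [0.1925, -0.0830, 0.4295, -0.7955], [-0.3849, 0.7263, 0.4136, -0.1200], [-0.5774, 0.2490, -0.4705, -0.1370]], R = [[5.1962, 2.3094, 2.1170, 2.5019], [0.0000, 5.3541, 0.3943, 1.9092], [0.0000, 0.0000, 6.1125, 1.7915], [0.0000, 0.0000, 0.0000, 1.3733]]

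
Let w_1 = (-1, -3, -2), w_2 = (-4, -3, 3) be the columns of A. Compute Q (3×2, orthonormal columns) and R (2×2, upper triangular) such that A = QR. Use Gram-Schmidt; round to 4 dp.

w_1 = (-1, -3, -2); ‖w_1‖ = 3.7417, so q_1 = (-0.2673, -0.8018, -0.5345).
q_1·w_2 = (-0.2673)·(-4) + (-0.8018)·(-3) + (-0.5345)·3 = 1.8708.
u_2 = w_2 − 1.8708·q_1 = (-3.5000, -1.5000, 4.0000).
‖u_2‖ = 5.5227, so q_2 = (-0.6338, -0.2716, 0.7243).

Q = [[-0.2673, -0.6338], [-0.8018, -0.2716], [-0.5345, 0.7243]], R = [[3.7417, 1.8708], [0.0000, 5.5227]]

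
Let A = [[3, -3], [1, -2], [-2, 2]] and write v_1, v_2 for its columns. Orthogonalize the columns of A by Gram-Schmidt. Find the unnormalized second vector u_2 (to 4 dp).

u_2 = (0.2143, -0.9286, -0.1429)

q_1 = v_1/‖v_1‖ = (3, 1, -2)/3.7417 = (0.8018, 0.2673, -0.5345).
r_{12} = q_1·v_2 = -4.0089.
u_2 = v_2 + 4.0089·q_1 = (0.2143, -0.9286, -0.1429).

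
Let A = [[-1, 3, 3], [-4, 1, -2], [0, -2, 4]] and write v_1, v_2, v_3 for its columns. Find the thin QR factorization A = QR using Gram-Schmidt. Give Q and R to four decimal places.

e_1 = v_1/‖v_1‖ = (-1, -4, 0)/4.1231 = (-0.2425, -0.9701, 0.0000).
r_{12} = e_1·v_2 = -1.6977.
u_2 = v_2 + 1.6977·e_1 = (2.5882, -0.6471, -2.0000).
‖u_2‖ = 3.3343, so e_2 = (0.7762, -0.1941, -0.5998).
r_{13} = e_1·v_3 = 1.2127; r_{23} = e_2·v_3 = 0.3176.
u_3 = v_3 − 1.2127·e_1 − 0.3176·e_2 = (3.0476, -0.7619, 4.1905).
‖u_3‖ = 5.2372, so e_3 = (0.5819, -0.1455, 0.8001).

Q = [[-0.2425, 0.7762, 0.5819], [-0.9701, -0.1941, -0.1455], [0.0000, -0.5998, 0.8001]], R = [[4.1231, -1.6977, 1.2127], [0.0000, 3.3343, 0.3176], [0.0000, 0.0000, 5.2372]]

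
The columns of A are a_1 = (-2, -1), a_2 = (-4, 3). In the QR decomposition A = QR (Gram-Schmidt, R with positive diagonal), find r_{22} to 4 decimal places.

r_{22} = 4.4721

e_1 = a_1/‖a_1‖ = (-2, -1)/2.2361 = (-0.8944, -0.4472).
r_{12} = e_1·a_2 = 2.2361.
u_2 = a_2 − 2.2361·e_1 = (-2.0000, 4.0000).
r_{22} = ‖u_2‖ = 4.4721.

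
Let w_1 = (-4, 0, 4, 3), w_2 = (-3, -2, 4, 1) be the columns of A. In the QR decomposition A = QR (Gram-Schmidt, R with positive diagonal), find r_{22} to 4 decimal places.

r_{22} = 2.5614

w_1 = (-4, 0, 4, 3); ‖w_1‖ = 6.4031, so e_1 = (-0.6247, 0.0000, 0.6247, 0.4685).
e_1·w_2 = (-0.6247)·(-3) + 0.0000·(-2) + 0.6247·4 + 0.4685·1 = 4.8414.
u_2 = w_2 − 4.8414·e_1 = (0.0244, -2.0000, 0.9756, -1.2683).
r_{22} = ‖u_2‖ = 2.5614.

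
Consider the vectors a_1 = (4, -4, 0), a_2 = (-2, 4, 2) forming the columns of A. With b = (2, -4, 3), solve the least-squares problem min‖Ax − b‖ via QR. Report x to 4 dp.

x = (1.2500, 0.6667)

a_1 = (4, -4, 0); ‖a_1‖ = 5.6569, so q_1 = (0.7071, -0.7071, 0.0000).
q_1·a_2 = 0.7071·(-2) + (-0.7071)·4 + 0.0000·2 = -4.2426.
u_2 = a_2 + 4.2426·q_1 = (1.0000, 1.0000, 2.0000).
‖u_2‖ = 2.4495, so q_2 = (0.4082, 0.4082, 0.8165).
Qᵀb = (4.2426, 1.6330).
Back-substitute: x_2 = 1.6330/2.4495 = 0.6667.
x_1 = (4.2426 + 4.2426·0.6667)/5.6569 = 1.2500.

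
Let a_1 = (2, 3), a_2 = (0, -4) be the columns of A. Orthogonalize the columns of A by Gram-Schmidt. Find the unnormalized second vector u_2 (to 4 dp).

u_2 = (1.8462, -1.2308)

a_1 = (2, 3); ‖a_1‖ = 3.6056, so e_1 = (0.5547, 0.8321).
e_1·a_2 = 0.5547·0 + 0.8321·(-4) = -3.3282.
u_2 = a_2 + 3.3282·e_1 = (1.8462, -1.2308).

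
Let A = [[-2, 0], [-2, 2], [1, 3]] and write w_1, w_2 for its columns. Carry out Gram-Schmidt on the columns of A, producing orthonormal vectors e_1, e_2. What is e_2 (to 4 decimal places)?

e_2 = (-0.0619, 0.4952, 0.8666)

e_1 = w_1/‖w_1‖ = (-2, -2, 1)/3.0000 = (-0.6667, -0.6667, 0.3333).
r_{12} = e_1·w_2 = -0.3333.
u_2 = w_2 + 0.3333·e_1 = (-0.2222, 1.7778, 3.1111).
‖u_2‖ = 3.5901, so e_2 = (-0.0619, 0.4952, 0.8666).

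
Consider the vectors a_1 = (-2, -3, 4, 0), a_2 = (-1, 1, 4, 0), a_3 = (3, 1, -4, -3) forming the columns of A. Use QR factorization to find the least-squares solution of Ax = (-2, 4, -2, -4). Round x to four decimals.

q_1 = a_1/‖a_1‖ = (-2, -3, 4, 0)/5.3852 = (-0.3714, -0.5571, 0.7428, 0.0000).
r_{12} = q_1·a_2 = 2.7854.
u_2 = a_2 − 2.7854·q_1 = (0.0345, 2.5517, 1.9310, 0.0000).
‖u_2‖ = 3.2002, so q_2 = (0.0108, 0.7974, 0.6034, 0.0000).
r_{13} = q_1·a_3 = -4.6424; r_{23} = q_2·a_3 = -1.5839.
u_3 = a_3 + 4.6424·q_1 + 1.5839·q_2 = (1.2929, -0.3232, 0.4040, -3.0000).
‖u_3‖ = 3.3075, so q_3 = (0.3909, -0.0977, 0.1222, -0.9070).
Qᵀb = (-2.9711, 1.9611, 2.2111).
Back-substitute: x_3 = 2.2111/3.3075 = 0.6685.
x_2 = (1.9611 + 1.5839·0.6685)/3.2002 = 0.9437.
x_1 = (-2.9711 − 2.7854·0.9437 + 4.6424·0.6685)/5.3852 = -0.4635.

x = (-0.4635, 0.9437, 0.6685)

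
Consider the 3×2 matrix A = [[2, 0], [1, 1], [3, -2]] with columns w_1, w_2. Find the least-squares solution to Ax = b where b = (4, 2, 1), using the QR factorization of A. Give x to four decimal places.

x = (1.4444, 1.4444)

q_1 = w_1/‖w_1‖ = (2, 1, 3)/3.7417 = (0.5345, 0.2673, 0.8018).
r_{12} = q_1·w_2 = -1.3363.
u_2 = w_2 + 1.3363·q_1 = (0.7143, 1.3571, -0.9286).
‖u_2‖ = 1.7928, so q_2 = (0.3984, 0.7570, -0.5179).
Qᵀb = (3.4744, 2.5897).
Back-substitute: x_2 = 2.5897/1.7928 = 1.4444.
x_1 = (3.4744 + 1.3363·1.4444)/3.7417 = 1.4444.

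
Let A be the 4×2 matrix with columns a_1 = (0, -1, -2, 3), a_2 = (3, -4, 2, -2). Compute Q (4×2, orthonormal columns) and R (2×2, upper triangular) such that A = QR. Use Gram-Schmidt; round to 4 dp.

Q = [[0.0000, 0.5439], [-0.2673, -0.8028], [-0.5345, 0.2072], [0.8018, -0.1295]], R = [[3.7417, -1.6036], [0.0000, 5.5162]]

a_1 = (0, -1, -2, 3); ‖a_1‖ = 3.7417, so q_1 = (0.0000, -0.2673, -0.5345, 0.8018).
q_1·a_2 = 0.0000·3 + (-0.2673)·(-4) + (-0.5345)·2 + 0.8018·(-2) = -1.6036.
u_2 = a_2 + 1.6036·q_1 = (3.0000, -4.4286, 1.1429, -0.7143).
‖u_2‖ = 5.5162, so q_2 = (0.5439, -0.8028, 0.2072, -0.1295).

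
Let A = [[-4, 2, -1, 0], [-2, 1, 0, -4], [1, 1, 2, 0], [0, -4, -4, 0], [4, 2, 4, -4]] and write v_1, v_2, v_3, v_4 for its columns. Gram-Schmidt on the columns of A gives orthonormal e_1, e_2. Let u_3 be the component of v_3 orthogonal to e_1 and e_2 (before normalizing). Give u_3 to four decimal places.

u_3 = (-0.4131, 0.2934, 0.4329, -0.2123, -0.3746)

e_1 = v_1/‖v_1‖ = (-4, -2, 1, 0, 4)/6.0828 = (-0.6576, -0.3288, 0.1644, 0.0000, 0.6576).
r_{12} = e_1·v_2 = -0.1644.
u_2 = v_2 + 0.1644·e_1 = (1.8919, 0.9459, 1.0270, -4.0000, 2.1081).
‖u_2‖ = 5.0964, so e_2 = (0.3712, 0.1856, 0.2015, -0.7849, 0.4136).
r_{13} = e_1·v_3 = 3.6168; r_{23} = e_2·v_3 = 4.8259.
u_3 = v_3 − 3.6168·e_1 − 4.8259·e_2 = (-0.4131, 0.2934, 0.4329, -0.2123, -0.3746).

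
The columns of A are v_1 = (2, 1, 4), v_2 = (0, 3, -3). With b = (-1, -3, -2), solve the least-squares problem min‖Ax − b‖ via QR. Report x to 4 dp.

x = (-0.8788, -0.6061)

v_1 = (2, 1, 4); ‖v_1‖ = 4.5826, so q_1 = (0.4364, 0.2182, 0.8729).
q_1·v_2 = 0.4364·0 + 0.2182·3 + 0.8729·(-3) = -1.9640.
u_2 = v_2 + 1.9640·q_1 = (0.8571, 3.4286, -1.2857).
‖u_2‖ = 3.7607, so q_2 = (0.2279, 0.9117, -0.3419).
Qᵀb = (-2.8368, -2.2792).
Back-substitute: x_2 = -2.2792/3.7607 = -0.6061.
x_1 = (-2.8368 + 1.9640·(-0.6061))/4.5826 = -0.8788.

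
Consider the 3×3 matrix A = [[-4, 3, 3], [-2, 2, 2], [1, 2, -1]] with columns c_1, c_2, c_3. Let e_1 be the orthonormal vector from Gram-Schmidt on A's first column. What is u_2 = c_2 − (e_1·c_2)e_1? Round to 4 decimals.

e_1 = c_1/‖c_1‖ = (-4, -2, 1)/4.5826 = (-0.8729, -0.4364, 0.2182).
r_{12} = e_1·c_2 = -3.0551.
u_2 = c_2 + 3.0551·e_1 = (0.3333, 0.6667, 2.6667).

u_2 = (0.3333, 0.6667, 2.6667)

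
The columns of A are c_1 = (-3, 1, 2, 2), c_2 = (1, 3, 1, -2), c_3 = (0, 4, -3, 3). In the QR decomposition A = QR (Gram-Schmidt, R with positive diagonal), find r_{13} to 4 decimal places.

c_1 = (-3, 1, 2, 2); ‖c_1‖ = 4.2426, so q_1 = (-0.7071, 0.2357, 0.4714, 0.4714).
r_{13} = q_1·c_3 = 0.9428.

r_{13} = 0.9428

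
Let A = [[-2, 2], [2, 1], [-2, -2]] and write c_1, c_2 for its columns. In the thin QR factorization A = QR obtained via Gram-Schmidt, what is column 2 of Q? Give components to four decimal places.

q_1 = c_1/‖c_1‖ = (-2, 2, -2)/3.4641 = (-0.5774, 0.5774, -0.5774).
r_{12} = q_1·c_2 = 0.5774.
u_2 = c_2 − 0.5774·q_1 = (2.3333, 0.6667, -1.6667).
‖u_2‖ = 2.9439, so q_2 = (0.7926, 0.2265, -0.5661).

q_2 = (0.7926, 0.2265, -0.5661)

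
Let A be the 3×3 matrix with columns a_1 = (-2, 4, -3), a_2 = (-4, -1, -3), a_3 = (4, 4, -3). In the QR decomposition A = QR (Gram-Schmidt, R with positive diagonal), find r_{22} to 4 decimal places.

r_{22} = 4.4914

q_1 = a_1/‖a_1‖ = (-2, 4, -3)/5.3852 = (-0.3714, 0.7428, -0.5571).
r_{12} = q_1·a_2 = 2.4140.
u_2 = a_2 − 2.4140·q_1 = (-3.1034, -2.7931, -1.6552).
r_{22} = ‖u_2‖ = 4.4914.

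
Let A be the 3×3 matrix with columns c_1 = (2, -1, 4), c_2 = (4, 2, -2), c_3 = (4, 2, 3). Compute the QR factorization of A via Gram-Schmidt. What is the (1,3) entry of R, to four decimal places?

c_1 = (2, -1, 4); ‖c_1‖ = 4.5826, so e_1 = (0.4364, -0.2182, 0.8729).
r_{13} = e_1·c_3 = 3.9279.

r_{13} = 3.9279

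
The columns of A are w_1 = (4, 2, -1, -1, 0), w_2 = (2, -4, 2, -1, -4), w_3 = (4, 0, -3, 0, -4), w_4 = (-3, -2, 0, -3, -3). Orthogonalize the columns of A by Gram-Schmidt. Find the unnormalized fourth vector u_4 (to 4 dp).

w_1 = (4, 2, -1, -1, 0); ‖w_1‖ = 4.6904, so e_1 = (0.8528, 0.4264, -0.2132, -0.2132, 0.0000).
e_1·w_2 = 0.8528·2 + 0.4264·(-4) + (-0.2132)·2 + (-0.2132)·(-1) + 0.0000·(-4) = -0.2132.
u_2 = w_2 + 0.2132·e_1 = (2.1818, -3.9091, 1.9545, -1.0455, -4.0000).
‖u_2‖ = 6.3996, so e_2 = (0.3409, -0.6108, 0.3054, -0.1634, -0.6250).
e_1·w_3 = 0.8528·4 + 0.4264·0 + (-0.2132)·(-3) + (-0.2132)·0 + 0.0000·(-4) = 4.0508; e_2·w_3 = 0.3409·4 + (-0.6108)·0 + 0.3054·(-3) + (-0.1634)·0 + (-0.6250)·(-4) = 2.9476.
u_3 = w_3 − 4.0508·e_1 − 2.9476·e_2 = (-0.4595, 0.0733, -3.0366, 1.3452, -2.1576).
‖u_3‖ = 3.9878, so e_3 = (-0.1152, 0.0184, -0.7615, 0.3373, -0.5411).
e_1·w_4 = 0.8528·(-3) + 0.4264·(-2) + (-0.2132)·0 + (-0.2132)·(-3) + 0.0000·(-3) = -2.7716; e_2·w_4 = 0.3409·(-3) + (-0.6108)·(-2) + 0.3054·0 + (-0.1634)·(-3) + (-0.6250)·(-3) = 2.5641; e_3·w_4 = (-0.1152)·(-3) + 0.0184·(-2) + (-0.7615)·0 + 0.3373·(-3) + (-0.5411)·(-3) = 0.9201.
u_4 = w_4 + 2.7716·e_1 − 2.5641·e_2 − 0.9201·e_3 = (-1.4045, 0.7312, -0.6734, -3.4824, -0.8995).

u_4 = (-1.4045, 0.7312, -0.6734, -3.4824, -0.8995)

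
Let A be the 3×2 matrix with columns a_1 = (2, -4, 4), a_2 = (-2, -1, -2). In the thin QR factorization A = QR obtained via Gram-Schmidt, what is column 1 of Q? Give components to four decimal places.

e_1 = (0.3333, -0.6667, 0.6667)

e_1 = a_1/‖a_1‖ = (2, -4, 4)/6.0000 = (0.3333, -0.6667, 0.6667).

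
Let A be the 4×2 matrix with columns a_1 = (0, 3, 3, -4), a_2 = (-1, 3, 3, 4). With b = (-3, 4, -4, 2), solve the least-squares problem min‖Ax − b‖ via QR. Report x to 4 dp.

x = (-0.2546, 0.3288)

e_1 = a_1/‖a_1‖ = (0, 3, 3, -4)/5.8310 = (0.0000, 0.5145, 0.5145, -0.6860).
r_{12} = e_1·a_2 = 0.3430.
u_2 = a_2 − 0.3430·e_1 = (-1.0000, 2.8235, 2.8235, 4.2353).
‖u_2‖ = 5.9061, so e_2 = (-0.1693, 0.4781, 0.4781, 0.7171).
Qᵀb = (-1.3720, 1.9422).
Back-substitute: x_2 = 1.9422/5.9061 = 0.3288.
x_1 = (-1.3720 − 0.3430·0.3288)/5.8310 = -0.2546.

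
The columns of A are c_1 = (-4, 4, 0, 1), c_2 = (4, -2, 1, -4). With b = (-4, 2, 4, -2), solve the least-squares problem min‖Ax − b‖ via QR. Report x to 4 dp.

x = (1.3501, 0.8055)

c_1 = (-4, 4, 0, 1); ‖c_1‖ = 5.7446, so q_1 = (-0.6963, 0.6963, 0.0000, 0.1741).
q_1·c_2 = (-0.6963)·4 + 0.6963·(-2) + 0.0000·1 + 0.1741·(-4) = -4.8742.
u_2 = c_2 + 4.8742·q_1 = (0.6061, 1.3939, 1.0000, -3.1515).
‖u_2‖ = 3.6390, so q_2 = (0.1665, 0.3831, 0.2748, -0.8660).
Qᵀb = (3.8297, 2.9312).
Back-substitute: x_2 = 2.9312/3.6390 = 0.8055.
x_1 = (3.8297 + 4.8742·0.8055)/5.7446 = 1.3501.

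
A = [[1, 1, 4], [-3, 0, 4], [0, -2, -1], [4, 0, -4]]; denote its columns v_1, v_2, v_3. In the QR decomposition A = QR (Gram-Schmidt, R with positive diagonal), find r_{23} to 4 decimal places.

e_1 = v_1/‖v_1‖ = (1, -3, 0, 4)/5.0990 = (0.1961, -0.5883, 0.0000, 0.7845).
r_{12} = e_1·v_2 = 0.1961.
u_2 = v_2 − 0.1961·e_1 = (0.9615, 0.1154, -2.0000, -0.1538).
‖u_2‖ = 2.2275, so e_2 = (0.4317, 0.0518, -0.8979, -0.0691).
r_{23} = e_2·v_3 = 3.1081.

r_{23} = 3.1081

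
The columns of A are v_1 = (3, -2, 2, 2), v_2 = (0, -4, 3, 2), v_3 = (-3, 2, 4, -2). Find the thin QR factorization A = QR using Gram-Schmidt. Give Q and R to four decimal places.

v_1 = (3, -2, 2, 2); ‖v_1‖ = 4.5826, so q_1 = (0.6547, -0.4364, 0.4364, 0.4364).
q_1·v_2 = 0.6547·0 + (-0.4364)·(-4) + 0.4364·3 + 0.4364·2 = 3.9279.
u_2 = v_2 − 3.9279·q_1 = (-2.5714, -2.2857, 1.2857, 0.2857).
‖u_2‖ = 3.6839, so q_2 = (-0.6980, -0.6205, 0.3490, 0.0776).
q_1·v_3 = 0.6547·(-3) + (-0.4364)·2 + 0.4364·4 + 0.4364·(-2) = -1.9640; q_2·v_3 = (-0.6980)·(-3) + (-0.6205)·2 + 0.3490·4 + 0.0776·(-2) = 2.0940.
u_3 = v_3 + 1.9640·q_1 − 2.0940·q_2 = (-0.2526, 2.4421, 4.1263, -1.3053).
‖u_3‖ = 4.9757, so q_3 = (-0.0508, 0.4908, 0.8293, -0.2623).

Q = [[0.6547, -0.6980, -0.0508], [-0.4364, -0.6205, 0.4908], [0.4364, 0.3490, 0.8293], [0.4364, 0.0776, -0.2623]], R = [[4.5826, 3.9279, -1.9640], [0.0000, 3.6839, 2.0940], [0.0000, 0.0000, 4.9757]]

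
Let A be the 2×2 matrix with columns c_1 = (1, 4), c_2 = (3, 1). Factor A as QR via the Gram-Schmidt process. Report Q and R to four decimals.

c_1 = (1, 4); ‖c_1‖ = 4.1231, so e_1 = (0.2425, 0.9701).
e_1·c_2 = 0.2425·3 + 0.9701·1 = 1.6977.
u_2 = c_2 − 1.6977·e_1 = (2.5882, -0.6471).
‖u_2‖ = 2.6679, so e_2 = (0.9701, -0.2425).

Q = [[0.2425, 0.9701], [0.9701, -0.2425]], R = [[4.1231, 1.6977], [0.0000, 2.6679]]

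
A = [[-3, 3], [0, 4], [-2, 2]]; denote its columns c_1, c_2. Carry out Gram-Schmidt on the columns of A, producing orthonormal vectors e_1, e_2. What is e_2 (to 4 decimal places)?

e_2 = (0.0000, 1.0000, 0.0000)

c_1 = (-3, 0, -2); ‖c_1‖ = 3.6056, so e_1 = (-0.8321, 0.0000, -0.5547).
e_1·c_2 = (-0.8321)·3 + 0.0000·4 + (-0.5547)·2 = -3.6056.
u_2 = c_2 + 3.6056·e_1 = (0.0000, 4.0000, 0.0000).
‖u_2‖ = 4.0000, so e_2 = (0.0000, 1.0000, 0.0000).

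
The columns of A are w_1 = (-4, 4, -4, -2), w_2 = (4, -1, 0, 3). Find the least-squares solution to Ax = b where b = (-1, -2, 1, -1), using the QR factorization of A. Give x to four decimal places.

x = (-0.4231, -0.6154)

w_1 = (-4, 4, -4, -2); ‖w_1‖ = 7.2111, so e_1 = (-0.5547, 0.5547, -0.5547, -0.2774).
e_1·w_2 = (-0.5547)·4 + 0.5547·(-1) + (-0.5547)·0 + (-0.2774)·3 = -3.6056.
u_2 = w_2 + 3.6056·e_1 = (2.0000, 1.0000, -2.0000, 2.0000).
‖u_2‖ = 3.6056, so e_2 = (0.5547, 0.2774, -0.5547, 0.5547).
Qᵀb = (-0.8321, -2.2188).
Back-substitute: x_2 = -2.2188/3.6056 = -0.6154.
x_1 = (-0.8321 + 3.6056·(-0.6154))/7.2111 = -0.4231.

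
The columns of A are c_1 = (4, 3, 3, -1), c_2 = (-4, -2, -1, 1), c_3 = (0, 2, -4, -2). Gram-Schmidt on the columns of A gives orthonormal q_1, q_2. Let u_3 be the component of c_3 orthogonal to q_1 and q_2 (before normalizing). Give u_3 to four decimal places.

u_3 = (-1.4468, 2.7660, -1.3830, -1.6383)

q_1 = c_1/‖c_1‖ = (4, 3, 3, -1)/5.9161 = (0.6761, 0.5071, 0.5071, -0.1690).
r_{12} = q_1·c_2 = -4.3948.
u_2 = c_2 + 4.3948·q_1 = (-1.0286, 0.2286, 1.2286, 0.2571).
‖u_2‖ = 1.6388, so q_2 = (-0.6276, 0.1395, 0.7497, 0.1569).
r_{13} = q_1·c_3 = -0.6761; r_{23} = q_2·c_3 = -3.0336.
u_3 = c_3 + 0.6761·q_1 + 3.0336·q_2 = (-1.4468, 2.7660, -1.3830, -1.6383).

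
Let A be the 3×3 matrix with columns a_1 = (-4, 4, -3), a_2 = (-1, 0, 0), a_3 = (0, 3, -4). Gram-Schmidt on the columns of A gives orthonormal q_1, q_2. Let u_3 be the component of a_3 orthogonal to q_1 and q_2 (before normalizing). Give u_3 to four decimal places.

u_3 = (0.0000, -0.8400, -1.1200)

a_1 = (-4, 4, -3); ‖a_1‖ = 6.4031, so q_1 = (-0.6247, 0.6247, -0.4685).
q_1·a_2 = (-0.6247)·(-1) + 0.6247·0 + (-0.4685)·0 = 0.6247.
u_2 = a_2 − 0.6247·q_1 = (-0.6098, -0.3902, 0.2927).
‖u_2‖ = 0.7809, so q_2 = (-0.7809, -0.4998, 0.3748).
q_1·a_3 = (-0.6247)·0 + 0.6247·3 + (-0.4685)·(-4) = 3.7482; q_2·a_3 = (-0.7809)·0 + (-0.4998)·3 + 0.3748·(-4) = -2.9985.
u_3 = a_3 − 3.7482·q_1 + 2.9985·q_2 = (0.0000, -0.8400, -1.1200).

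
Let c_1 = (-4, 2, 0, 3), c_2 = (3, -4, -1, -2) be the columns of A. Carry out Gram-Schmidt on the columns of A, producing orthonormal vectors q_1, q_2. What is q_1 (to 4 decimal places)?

c_1 = (-4, 2, 0, 3); ‖c_1‖ = 5.3852, so q_1 = (-0.7428, 0.3714, 0.0000, 0.5571).

q_1 = (-0.7428, 0.3714, 0.0000, 0.5571)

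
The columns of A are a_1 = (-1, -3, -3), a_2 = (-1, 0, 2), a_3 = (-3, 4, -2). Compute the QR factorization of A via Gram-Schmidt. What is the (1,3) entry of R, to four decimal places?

a_1 = (-1, -3, -3); ‖a_1‖ = 4.3589, so e_1 = (-0.2294, -0.6882, -0.6882).
r_{13} = e_1·a_3 = -0.6882.

r_{13} = -0.6882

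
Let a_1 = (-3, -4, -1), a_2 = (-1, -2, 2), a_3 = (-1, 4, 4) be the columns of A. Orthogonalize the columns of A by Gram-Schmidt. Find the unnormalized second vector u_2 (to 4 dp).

u_2 = (0.0385, -0.6154, 2.3462)

a_1 = (-3, -4, -1); ‖a_1‖ = 5.0990, so q_1 = (-0.5883, -0.7845, -0.1961).
q_1·a_2 = (-0.5883)·(-1) + (-0.7845)·(-2) + (-0.1961)·2 = 1.7650.
u_2 = a_2 − 1.7650·q_1 = (0.0385, -0.6154, 2.3462).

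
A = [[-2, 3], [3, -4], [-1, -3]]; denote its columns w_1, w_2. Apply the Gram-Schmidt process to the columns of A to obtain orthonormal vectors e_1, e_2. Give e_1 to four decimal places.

e_1 = (-0.5345, 0.8018, -0.2673)

e_1 = w_1/‖w_1‖ = (-2, 3, -1)/3.7417 = (-0.5345, 0.8018, -0.2673).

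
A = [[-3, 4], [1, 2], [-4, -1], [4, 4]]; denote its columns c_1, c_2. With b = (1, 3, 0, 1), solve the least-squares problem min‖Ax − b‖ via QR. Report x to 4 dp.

c_1 = (-3, 1, -4, 4); ‖c_1‖ = 6.4807, so q_1 = (-0.4629, 0.1543, -0.6172, 0.6172).
q_1·c_2 = (-0.4629)·4 + 0.1543·2 + (-0.6172)·(-1) + 0.6172·4 = 1.5430.
u_2 = c_2 − 1.5430·q_1 = (4.7143, 1.7619, -0.0476, 3.0476).
‖u_2‖ = 5.8838, so q_2 = (0.8012, 0.2995, -0.0081, 0.5180).
Qᵀb = (0.6172, 2.2176).
Back-substitute: x_2 = 2.2176/5.8838 = 0.3769.
x_1 = (0.6172 − 1.5430·0.3769)/6.4807 = 0.0055.

x = (0.0055, 0.3769)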